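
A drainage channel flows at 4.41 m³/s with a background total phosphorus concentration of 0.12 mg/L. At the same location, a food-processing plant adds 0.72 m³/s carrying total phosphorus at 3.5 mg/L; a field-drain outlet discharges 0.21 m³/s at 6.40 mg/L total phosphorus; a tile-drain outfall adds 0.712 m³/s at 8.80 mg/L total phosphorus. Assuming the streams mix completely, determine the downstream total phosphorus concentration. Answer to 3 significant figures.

1.76 mg/L

After mixing, C = (4.410·0.1200 + 0.7200·3.500 + 0.2100·6.400 + 0.7120·8.800) / 6.052 = 10.66/6.052 = 1.761 mg/L.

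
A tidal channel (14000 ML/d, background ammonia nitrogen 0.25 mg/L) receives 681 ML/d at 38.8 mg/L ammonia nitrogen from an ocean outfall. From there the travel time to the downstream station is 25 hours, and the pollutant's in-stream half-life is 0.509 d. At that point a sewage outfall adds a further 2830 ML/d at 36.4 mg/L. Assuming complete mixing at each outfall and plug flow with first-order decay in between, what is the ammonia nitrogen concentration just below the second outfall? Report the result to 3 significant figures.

6.30 mg/L

Mixed concentration C = ΣQC/ΣQ = (14000·0.2500 + 681.0·38.80) / 14680 = 29920/14680 = 2.038 mg/L; combined flow 14680 ML/d.
Half-life 0.509 d → k = ln 2 / 0.509 = 1.362 d⁻¹.
After decay, C = 2.038 × e^(−kt) = 2.038 × 0.2421 = 0.4934 mg/L.
Second outfall: C = (14680·0.4934 + 2830·36.40)/17510 = 6.296 mg/L.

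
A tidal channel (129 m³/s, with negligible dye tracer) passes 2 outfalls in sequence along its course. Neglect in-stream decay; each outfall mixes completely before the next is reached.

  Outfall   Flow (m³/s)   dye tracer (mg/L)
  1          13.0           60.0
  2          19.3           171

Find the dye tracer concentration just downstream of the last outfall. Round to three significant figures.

25.3 mg/L

Outfall 1: combined Q = 142.0 m³/s; C = (129.0·0 + 13.00·60.00)/142.0 = 5.493 mg/L.
Outfall 2: combined Q = 161.3 m³/s; C = (142.0·5.493 + 19.30·171.0)/161.3 = 25.30 mg/L.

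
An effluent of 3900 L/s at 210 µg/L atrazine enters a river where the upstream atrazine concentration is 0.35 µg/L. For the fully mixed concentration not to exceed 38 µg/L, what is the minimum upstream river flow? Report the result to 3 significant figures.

Set C_mix = 38: (Q·0.3500 + 3900·210.0) / (Q + 3900) = 38
→ Q = 3900·(210.0 − 38)/(38 − 0.3500) = 17820 L/s.

17800 L/s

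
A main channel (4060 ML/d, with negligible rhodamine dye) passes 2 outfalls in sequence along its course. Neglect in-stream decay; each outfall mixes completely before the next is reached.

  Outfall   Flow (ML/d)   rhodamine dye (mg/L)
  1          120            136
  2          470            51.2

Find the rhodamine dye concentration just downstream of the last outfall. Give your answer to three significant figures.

8.68 mg/L

Below outfall 1: Q → 4180 ML/d, C = (4060·0 + 120.0·136.0)/4180 = 3.904 mg/L.
Below outfall 2: Q → 4650 ML/d, C = (4180·3.904 + 470.0·51.20)/4650 = 8.685 mg/L.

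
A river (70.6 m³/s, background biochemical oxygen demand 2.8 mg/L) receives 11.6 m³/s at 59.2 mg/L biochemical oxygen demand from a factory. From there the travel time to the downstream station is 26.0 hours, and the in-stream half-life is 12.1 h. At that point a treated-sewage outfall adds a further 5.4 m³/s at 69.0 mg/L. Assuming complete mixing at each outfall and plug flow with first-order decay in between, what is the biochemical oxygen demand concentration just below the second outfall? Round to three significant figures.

Flow-weighted average: C = (70.60·2.800 + 11.60·59.20) / 82.20 = 884.4/82.20 = 10.76 mg/L; combined flow 82.20 m³/s.
Half-life 12.1 h → k = ln 2 / 12.1 = 0.05728 h⁻¹ = 1.375 d⁻¹.
First-order decay: C = 10.76·exp(−k·t) = 10.76·0.2255 = 2.426 mg/L.
Second outfall: C = (82.20·2.426 + 5.400·69.00)/87.60 = 6.530 mg/L.

6.53 mg/L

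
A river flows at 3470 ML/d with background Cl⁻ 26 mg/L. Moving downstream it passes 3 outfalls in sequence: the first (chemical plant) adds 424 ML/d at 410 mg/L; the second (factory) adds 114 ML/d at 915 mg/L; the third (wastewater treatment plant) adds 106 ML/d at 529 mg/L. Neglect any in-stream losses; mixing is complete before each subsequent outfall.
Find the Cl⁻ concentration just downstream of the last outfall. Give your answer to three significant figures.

103 mg/L

Outfall 1: combined Q = 3894 ML/d; C = (3470·26.00 + 424.0·410.0)/3894 = 67.81 mg/L.
Outfall 2: combined Q = 4008 ML/d; C = (3894·67.81 + 114.0·915.0)/4008 = 91.91 mg/L.
Outfall 3: combined Q = 4114 ML/d; C = (4008·91.91 + 106.0·529.0)/4114 = 103.2 mg/L.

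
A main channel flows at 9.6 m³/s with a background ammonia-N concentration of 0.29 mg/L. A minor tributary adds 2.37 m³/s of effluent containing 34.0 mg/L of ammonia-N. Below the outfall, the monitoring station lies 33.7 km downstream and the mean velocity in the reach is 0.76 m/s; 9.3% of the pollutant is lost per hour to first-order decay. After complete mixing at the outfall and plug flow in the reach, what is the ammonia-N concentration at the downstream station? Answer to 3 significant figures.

Flow-weighted average: C = (9.600·0.2900 + 2.370·34.00) / 11.97 = 83.36/11.97 = 6.964 mg/L.
Travel time t = 33.7·1000 / 0.76 = 44340 s = 12.32 h.
9.3%/h lost → k = −ln(1 − 0.093) = 0.09761 h⁻¹.
Decay over the reach: 6.964·exp(−kt) = 6.964·0.3005 = 2.093 mg/L.

2.09 mg/L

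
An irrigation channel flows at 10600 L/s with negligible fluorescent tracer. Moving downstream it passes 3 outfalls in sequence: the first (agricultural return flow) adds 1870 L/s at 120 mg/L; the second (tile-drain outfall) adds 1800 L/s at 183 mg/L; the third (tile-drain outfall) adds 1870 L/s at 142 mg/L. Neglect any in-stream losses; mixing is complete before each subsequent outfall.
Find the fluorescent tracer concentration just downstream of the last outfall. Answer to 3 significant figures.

50.8 mg/L

After outfall 1: Q = 10600 + 1870 = 12470 L/s; C = (10600·0 + 1870·120.0)/12470 = 18.00 mg/L.
After outfall 2: Q = 12470 + 1800 = 14270 L/s; C = (12470·18.00 + 1800·183.0)/14270 = 38.81 mg/L.
After outfall 3: Q = 14270 + 1870 = 16140 L/s; C = (14270·38.81 + 1870·142.0)/16140 = 50.76 mg/L.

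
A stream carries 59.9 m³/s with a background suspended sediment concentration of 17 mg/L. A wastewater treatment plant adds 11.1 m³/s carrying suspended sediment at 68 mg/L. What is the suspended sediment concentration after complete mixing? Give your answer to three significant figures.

25.0 mg/L

Mass balance: C = (59.90·17.00 + 11.10·68.00) / 71.00 = 1773/71.00 = 24.97 mg/L.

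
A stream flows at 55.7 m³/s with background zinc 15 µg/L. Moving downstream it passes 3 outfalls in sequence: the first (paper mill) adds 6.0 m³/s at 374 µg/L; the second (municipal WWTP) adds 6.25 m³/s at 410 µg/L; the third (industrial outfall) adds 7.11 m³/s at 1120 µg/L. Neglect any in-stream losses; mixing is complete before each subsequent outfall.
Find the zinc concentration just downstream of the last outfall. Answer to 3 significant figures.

181 µg/L

Below outfall 1: Q → 61.70 m³/s, C = (55.70·15.00 + 6.000·374.0)/61.70 = 49.91 µg/L.
Below outfall 2: Q → 67.95 m³/s, C = (61.70·49.91 + 6.250·410.0)/67.95 = 83.03 µg/L.
Below outfall 3: Q → 75.06 m³/s, C = (67.95·83.03 + 7.110·1120)/75.06 = 181.3 µg/L.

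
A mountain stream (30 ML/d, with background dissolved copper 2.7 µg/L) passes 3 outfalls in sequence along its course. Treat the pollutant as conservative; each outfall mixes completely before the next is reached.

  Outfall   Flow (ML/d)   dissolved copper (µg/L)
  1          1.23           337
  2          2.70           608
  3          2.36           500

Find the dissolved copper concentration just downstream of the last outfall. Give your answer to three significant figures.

After outfall 1: Q = 30.00 + 1.230 = 31.23 ML/d; C = (30.00·2.700 + 1.230·337.0)/31.23 = 15.87 µg/L.
After outfall 2: Q = 31.23 + 2.700 = 33.93 ML/d; C = (31.23·15.87 + 2.700·608.0)/33.93 = 62.99 µg/L.
After outfall 3: Q = 33.93 + 2.360 = 36.29 ML/d; C = (33.93·62.99 + 2.360·500.0)/36.29 = 91.41 µg/L.

91.4 µg/L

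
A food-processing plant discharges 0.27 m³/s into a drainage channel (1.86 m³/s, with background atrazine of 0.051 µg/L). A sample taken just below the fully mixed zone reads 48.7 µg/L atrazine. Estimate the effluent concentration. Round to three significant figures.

384 µg/L

Mass balance: 1.860·0.05100 + 0.2700·Cₑ = 2.130·48.70
→ Cₑ = (2.130·48.70 − 1.860·0.05100) / 0.2700 = 383.8 µg/L.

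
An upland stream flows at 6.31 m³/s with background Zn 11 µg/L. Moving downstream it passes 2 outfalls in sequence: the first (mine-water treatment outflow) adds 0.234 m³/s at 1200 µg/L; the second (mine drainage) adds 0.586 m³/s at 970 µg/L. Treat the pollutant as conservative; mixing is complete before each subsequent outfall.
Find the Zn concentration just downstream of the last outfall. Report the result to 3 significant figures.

After outfall 1: Q = 6.310 + 0.2340 = 6.544 m³/s; C = (6.310·11.00 + 0.2340·1200)/6.544 = 53.52 µg/L.
After outfall 2: Q = 6.544 + 0.5860 = 7.130 m³/s; C = (6.544·53.52 + 0.5860·970.0)/7.130 = 128.8 µg/L.

129 µg/L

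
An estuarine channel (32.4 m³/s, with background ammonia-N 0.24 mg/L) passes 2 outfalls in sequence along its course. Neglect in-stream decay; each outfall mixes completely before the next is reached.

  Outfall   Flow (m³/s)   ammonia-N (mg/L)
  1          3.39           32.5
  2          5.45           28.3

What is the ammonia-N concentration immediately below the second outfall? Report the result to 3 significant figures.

6.60 mg/L

Outfall 1: combined Q = 35.79 m³/s; C = (32.40·0.2400 + 3.390·32.50)/35.79 = 3.296 mg/L.
Outfall 2: combined Q = 41.24 m³/s; C = (35.79·3.296 + 5.450·28.30)/41.24 = 6.600 mg/L.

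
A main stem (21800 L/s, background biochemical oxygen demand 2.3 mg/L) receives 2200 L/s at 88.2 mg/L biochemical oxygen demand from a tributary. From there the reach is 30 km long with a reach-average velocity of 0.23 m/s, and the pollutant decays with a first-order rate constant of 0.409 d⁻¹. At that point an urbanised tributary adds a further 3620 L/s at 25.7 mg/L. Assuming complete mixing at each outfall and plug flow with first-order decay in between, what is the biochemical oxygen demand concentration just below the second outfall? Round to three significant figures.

8.14 mg/L

After mixing, C = (21800·2.300 + 2200·88.20) / 24000 = 244200/24000 = 10.17 mg/L; combined flow 24000 L/s.
Travel time t = 30·1000 / 0.23 = 130400 s = 36.23 h.
Decay over the reach: 10.17·exp(−kt) = 10.17·0.5393 = 5.487 mg/L.
At the second outfall, C = (24000·5.487 + 3620·25.70) / (24000 + 3620) = 8.136 mg/L.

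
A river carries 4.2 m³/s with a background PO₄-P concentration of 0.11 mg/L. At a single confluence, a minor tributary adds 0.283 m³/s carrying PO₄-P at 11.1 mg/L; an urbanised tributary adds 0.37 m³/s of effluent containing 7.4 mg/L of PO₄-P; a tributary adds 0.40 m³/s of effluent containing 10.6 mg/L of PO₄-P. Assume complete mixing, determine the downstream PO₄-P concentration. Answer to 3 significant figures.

2.01 mg/L

After mixing, C = (4.200·0.1100 + 0.2830·11.10 + 0.3700·7.400 + 0.4000·10.60) / 5.253 = 10.58/5.253 = 2.014 mg/L.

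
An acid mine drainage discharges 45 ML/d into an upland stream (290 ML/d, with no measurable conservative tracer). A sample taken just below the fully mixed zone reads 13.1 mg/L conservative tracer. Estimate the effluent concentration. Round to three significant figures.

97.5 mg/L

Mass balance: 290.0·0 + 45.00·Cₑ = 335.0·13.10
→ Cₑ = (335.0·13.10 − 290.0·0) / 45.00 = 97.52 mg/L.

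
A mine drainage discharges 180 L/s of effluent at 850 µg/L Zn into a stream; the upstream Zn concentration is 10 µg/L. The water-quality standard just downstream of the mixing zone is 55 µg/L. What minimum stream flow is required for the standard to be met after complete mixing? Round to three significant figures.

3180 L/s

Set C_mix = 55: (Q·10.00 + 180.0·850.0) / (Q + 180.0) = 55
→ Q = 180.0·(850.0 − 55)/(55 − 10.00) = 3180 L/s.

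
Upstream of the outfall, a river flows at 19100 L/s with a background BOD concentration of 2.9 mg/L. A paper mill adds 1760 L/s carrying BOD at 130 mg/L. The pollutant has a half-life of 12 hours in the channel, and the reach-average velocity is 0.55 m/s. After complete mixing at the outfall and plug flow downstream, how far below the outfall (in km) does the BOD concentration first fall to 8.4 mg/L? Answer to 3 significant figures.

16.6 km

After mixing, C = (19100·2.900 + 1760·130.0) / 20860 = 284200/20860 = 13.62 mg/L.
Half-life 12 h → k = ln 2 / 12 = 0.05776 h⁻¹ = 1.386 d⁻¹.
Set 13.62·exp(−k·t) = 8.4 → t = ln(13.62/8.4)/k = 30140 s = 8.372 h.
Distance = v·t = 0.55·30140 = 16580 m = 16.58 km.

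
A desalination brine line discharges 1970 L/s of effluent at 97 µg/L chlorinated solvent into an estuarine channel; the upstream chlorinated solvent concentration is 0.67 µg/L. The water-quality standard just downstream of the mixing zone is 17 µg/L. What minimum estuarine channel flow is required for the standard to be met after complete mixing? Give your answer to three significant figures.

9650 L/s

Set C_mix = 17: (Q·0.6700 + 1970·97.00) / (Q + 1970) = 17
→ Q = 1970·(97.00 − 17)/(17 − 0.6700) = 9651 L/s.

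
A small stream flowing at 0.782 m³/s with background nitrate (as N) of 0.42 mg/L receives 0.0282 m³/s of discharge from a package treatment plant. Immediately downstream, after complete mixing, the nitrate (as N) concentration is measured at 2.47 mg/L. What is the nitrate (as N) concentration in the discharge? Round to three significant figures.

Mass balance: 0.7820·0.4200 + 0.02820·Cₑ = 0.8102·2.470
→ Cₑ = (0.8102·2.470 − 0.7820·0.4200) / 0.02820 = 59.32 mg/L.

59.3 mg/L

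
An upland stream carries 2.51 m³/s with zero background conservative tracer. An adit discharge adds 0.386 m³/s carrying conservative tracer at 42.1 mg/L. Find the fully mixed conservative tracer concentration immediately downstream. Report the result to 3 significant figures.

Conservation of mass: C = (2.510·0 + 0.3860·42.10) / 2.896 = 16.25/2.896 = 5.611 mg/L.

5.61 mg/L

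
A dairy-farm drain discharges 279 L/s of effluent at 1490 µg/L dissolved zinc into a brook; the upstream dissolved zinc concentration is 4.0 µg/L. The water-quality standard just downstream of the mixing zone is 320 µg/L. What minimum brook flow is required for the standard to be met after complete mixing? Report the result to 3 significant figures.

1030 L/s

Set C_mix = 320: (Q·4.000 + 279.0·1490) / (Q + 279.0) = 320
→ Q = 279.0·(1490 − 320)/(320 − 4.000) = 1033 L/s.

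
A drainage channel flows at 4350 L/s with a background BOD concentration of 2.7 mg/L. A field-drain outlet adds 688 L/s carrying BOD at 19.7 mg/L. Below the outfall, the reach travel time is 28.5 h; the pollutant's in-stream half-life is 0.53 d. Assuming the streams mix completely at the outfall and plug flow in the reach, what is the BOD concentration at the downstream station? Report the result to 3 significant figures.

After mixing, C = (4350·2.700 + 688.0·19.70) / 5038 = 25300/5038 = 5.022 mg/L.
Half-life 0.53 d → k = ln 2 / 0.53 = 1.308 d⁻¹.
First-order decay: C = 5.022·exp(−k·t) = 5.022·0.2116 = 1.063 mg/L.

1.06 mg/L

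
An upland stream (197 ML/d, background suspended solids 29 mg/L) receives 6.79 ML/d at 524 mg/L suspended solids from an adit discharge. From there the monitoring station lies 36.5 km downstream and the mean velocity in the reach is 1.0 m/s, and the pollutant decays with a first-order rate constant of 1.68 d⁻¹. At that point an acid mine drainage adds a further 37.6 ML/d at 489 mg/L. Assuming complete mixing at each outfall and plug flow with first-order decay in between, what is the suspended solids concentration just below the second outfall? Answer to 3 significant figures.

95.1 mg/L

Flow-weighted average: C = (197.0·29.00 + 6.790·524.0) / 203.8 = 9271/203.8 = 45.49 mg/L; combined flow 203.8 ML/d.
Travel time t = 36.5·1000 / 1.0 = 36500 s = 10.14 h.
After decay, C = 45.49 × e^(−kt) = 45.49 × 0.4918 = 22.37 mg/L.
Second outfall: C = (203.8·22.37 + 37.60·489.0)/241.4 = 95.06 mg/L.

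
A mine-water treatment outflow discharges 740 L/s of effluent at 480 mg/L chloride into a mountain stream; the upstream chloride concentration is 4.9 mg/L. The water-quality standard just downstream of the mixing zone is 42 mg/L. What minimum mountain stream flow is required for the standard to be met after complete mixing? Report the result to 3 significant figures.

Set C_mix = 42: (Q·4.900 + 740.0·480.0) / (Q + 740.0) = 42
→ Q = 740.0·(480.0 − 42)/(42 − 4.900) = 8736 L/s.

8740 L/s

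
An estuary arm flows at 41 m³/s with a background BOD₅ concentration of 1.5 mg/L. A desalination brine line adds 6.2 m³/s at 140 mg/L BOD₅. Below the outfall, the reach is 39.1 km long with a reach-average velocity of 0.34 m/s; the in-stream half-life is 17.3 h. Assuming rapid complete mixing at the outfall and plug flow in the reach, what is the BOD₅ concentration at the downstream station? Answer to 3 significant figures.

5.48 mg/L

Mass balance: C = (41.00·1.500 + 6.200·140.0) / 47.20 = 929.5/47.20 = 19.69 mg/L.
Travel time t = 39.1·1000 / 0.34 = 115000 s = 31.94 h.
Half-life 17.3 h → k = ln 2 / 17.3 = 0.04007 h⁻¹ = 0.9616 d⁻¹.
First-order decay: C = 19.69·exp(−k·t) = 19.69·0.2781 = 5.476 mg/L.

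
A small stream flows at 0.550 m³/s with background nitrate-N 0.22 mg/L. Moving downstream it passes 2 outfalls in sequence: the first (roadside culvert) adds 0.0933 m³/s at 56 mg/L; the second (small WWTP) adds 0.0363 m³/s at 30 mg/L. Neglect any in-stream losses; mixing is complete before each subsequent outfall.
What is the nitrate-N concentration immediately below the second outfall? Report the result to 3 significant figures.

9.47 mg/L

Outfall 1: combined Q = 0.6433 m³/s; C = (0.5500·0.2200 + 0.09330·56.00)/0.6433 = 8.310 mg/L.
Outfall 2: combined Q = 0.6796 m³/s; C = (0.6433·8.310 + 0.03630·30.00)/0.6796 = 9.469 mg/L.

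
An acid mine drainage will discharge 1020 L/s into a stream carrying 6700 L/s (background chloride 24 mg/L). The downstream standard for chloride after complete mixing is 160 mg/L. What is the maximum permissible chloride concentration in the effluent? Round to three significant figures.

1050 mg/L

At the limit, (Qr·Cr + Qe·Cₑ)/(Qr + Qe) = 160:
Cₑ = (7720·160 − 6700·24.00) / 1020 = 1053 mg/L.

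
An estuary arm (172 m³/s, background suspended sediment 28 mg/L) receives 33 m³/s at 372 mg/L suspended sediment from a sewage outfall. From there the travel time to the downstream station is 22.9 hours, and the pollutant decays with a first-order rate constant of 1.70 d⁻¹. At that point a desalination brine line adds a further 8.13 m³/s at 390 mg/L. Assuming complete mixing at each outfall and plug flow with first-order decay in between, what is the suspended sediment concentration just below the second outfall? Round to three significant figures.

30.7 mg/L

Mixed concentration C = ΣQC/ΣQ = (172.0·28.00 + 33.00·372.0) / 205.0 = 17090/205.0 = 83.38 mg/L; combined flow 205.0 m³/s.
First-order decay: C = 83.38·exp(−k·t) = 83.38·0.1975 = 16.47 mg/L.
Second outfall: C = (205.0·16.47 + 8.130·390.0)/213.1 = 30.71 mg/L.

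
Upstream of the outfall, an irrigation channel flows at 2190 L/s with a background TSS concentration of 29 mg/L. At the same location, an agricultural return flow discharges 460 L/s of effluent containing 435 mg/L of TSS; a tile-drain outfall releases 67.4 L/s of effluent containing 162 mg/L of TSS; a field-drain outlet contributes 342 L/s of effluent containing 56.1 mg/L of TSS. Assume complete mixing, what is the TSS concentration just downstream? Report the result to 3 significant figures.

96.0 mg/L

Conservation of mass: C = (2190·29.00 + 460.0·435.0 + 67.40·162.0 + 342.0·56.10) / 3059 = 293700/3059 = 96.00 mg/L.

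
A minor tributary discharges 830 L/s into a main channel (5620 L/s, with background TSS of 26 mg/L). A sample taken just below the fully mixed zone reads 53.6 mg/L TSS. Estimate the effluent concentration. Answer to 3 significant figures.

Mass balance: 5620·26.00 + 830.0·Cₑ = 6450·53.60
→ Cₑ = (6450·53.60 − 5620·26.00) / 830.0 = 240.5 mg/L.

240 mg/L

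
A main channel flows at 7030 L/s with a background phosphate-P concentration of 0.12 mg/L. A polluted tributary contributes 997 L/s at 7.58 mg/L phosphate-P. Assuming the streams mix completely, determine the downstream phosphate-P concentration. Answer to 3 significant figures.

Conservation of mass: C = (7030·0.1200 + 997.0·7.580) / 8027 = 8401/8027 = 1.047 mg/L.

1.05 mg/L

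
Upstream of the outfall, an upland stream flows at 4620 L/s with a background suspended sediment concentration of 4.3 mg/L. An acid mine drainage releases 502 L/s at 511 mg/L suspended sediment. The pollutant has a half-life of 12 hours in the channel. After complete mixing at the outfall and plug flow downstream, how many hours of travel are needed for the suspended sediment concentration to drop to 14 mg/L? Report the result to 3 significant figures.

23.4 h

Conservation of mass: C = (4620·4.300 + 502.0·511.0) / 5122 = 276400/5122 = 53.96 mg/L.
Half-life 12 h → k = ln 2 / 12 = 0.05776 h⁻¹ = 1.386 d⁻¹.
53.96·exp(−k·t) = 14 → t = ln(53.96/14)/k = 84090 s = 23.36 h.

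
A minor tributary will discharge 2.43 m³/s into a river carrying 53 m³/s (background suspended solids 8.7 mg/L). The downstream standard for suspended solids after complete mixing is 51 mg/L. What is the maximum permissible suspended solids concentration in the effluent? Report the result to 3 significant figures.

974 mg/L

At the limit, (Qr·Cr + Qe·Cₑ)/(Qr + Qe) = 51:
Cₑ = (55.43·51 − 53.00·8.700) / 2.430 = 973.6 mg/L.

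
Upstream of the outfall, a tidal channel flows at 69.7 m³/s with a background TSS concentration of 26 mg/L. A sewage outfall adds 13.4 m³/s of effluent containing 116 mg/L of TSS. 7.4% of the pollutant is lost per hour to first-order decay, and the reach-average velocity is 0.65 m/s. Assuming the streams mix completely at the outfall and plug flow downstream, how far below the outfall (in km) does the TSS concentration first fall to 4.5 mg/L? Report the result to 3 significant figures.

Flow-weighted average: C = (69.70·26.00 + 13.40·116.0) / 83.10 = 3367/83.10 = 40.51 mg/L.
7.4%/h lost → k = −ln(1 − 0.074) = 0.07688 h⁻¹.
Set 40.51·exp(−k·t) = 4.5 → t = ln(40.51/4.5)/k = 102900 s = 28.58 h.
Distance = v·t = 0.65·102900 = 66890 m = 66.89 km.

66.9 km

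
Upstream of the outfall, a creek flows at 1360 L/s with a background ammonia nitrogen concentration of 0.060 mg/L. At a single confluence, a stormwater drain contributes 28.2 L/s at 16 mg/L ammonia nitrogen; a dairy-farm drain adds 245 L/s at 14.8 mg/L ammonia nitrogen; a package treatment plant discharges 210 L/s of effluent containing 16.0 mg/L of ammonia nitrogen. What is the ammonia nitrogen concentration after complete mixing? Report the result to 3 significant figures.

4.08 mg/L

Conservation of mass: C = (1360·0.06000 + 28.20·16.00 + 245.0·14.80 + 210.0·16.00) / 1843 = 7519/1843 = 4.079 mg/L.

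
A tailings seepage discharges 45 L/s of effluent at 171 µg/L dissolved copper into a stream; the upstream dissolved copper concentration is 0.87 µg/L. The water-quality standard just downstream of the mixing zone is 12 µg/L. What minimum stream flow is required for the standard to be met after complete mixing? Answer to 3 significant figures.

Set C_mix = 12: (Q·0.8700 + 45.00·171.0) / (Q + 45.00) = 12
→ Q = 45.00·(171.0 − 12)/(12 − 0.8700) = 642.9 L/s.

643 L/s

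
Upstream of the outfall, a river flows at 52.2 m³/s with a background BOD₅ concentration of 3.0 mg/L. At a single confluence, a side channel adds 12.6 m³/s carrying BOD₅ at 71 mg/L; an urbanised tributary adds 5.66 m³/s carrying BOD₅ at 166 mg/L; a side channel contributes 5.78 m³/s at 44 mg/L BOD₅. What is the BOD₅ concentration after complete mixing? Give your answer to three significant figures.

29.4 mg/L

Conservation of mass: C = (52.20·3.000 + 12.60·71.00 + 5.660·166.0 + 5.780·44.00) / 76.24 = 2245/76.24 = 29.45 mg/L.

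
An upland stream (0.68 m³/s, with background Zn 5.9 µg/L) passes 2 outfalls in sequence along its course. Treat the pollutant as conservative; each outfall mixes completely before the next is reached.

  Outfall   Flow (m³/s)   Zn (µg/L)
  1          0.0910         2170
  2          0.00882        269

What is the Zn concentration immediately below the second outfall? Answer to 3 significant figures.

Outfall 1: combined Q = 0.7710 m³/s; C = (0.6800·5.900 + 0.09100·2170)/0.7710 = 261.3 µg/L.
Outfall 2: combined Q = 0.7798 m³/s; C = (0.7710·261.3 + 0.008820·269.0)/0.7798 = 261.4 µg/L.

261 µg/L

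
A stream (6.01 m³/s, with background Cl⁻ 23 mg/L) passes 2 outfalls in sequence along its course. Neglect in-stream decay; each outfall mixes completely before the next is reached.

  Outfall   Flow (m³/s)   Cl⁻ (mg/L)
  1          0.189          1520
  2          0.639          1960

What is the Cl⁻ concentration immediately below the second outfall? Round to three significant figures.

245 mg/L

Below outfall 1: Q → 6.199 m³/s, C = (6.010·23.00 + 0.1890·1520)/6.199 = 68.64 mg/L.
Below outfall 2: Q → 6.838 m³/s, C = (6.199·68.64 + 0.6390·1960)/6.838 = 245.4 mg/L.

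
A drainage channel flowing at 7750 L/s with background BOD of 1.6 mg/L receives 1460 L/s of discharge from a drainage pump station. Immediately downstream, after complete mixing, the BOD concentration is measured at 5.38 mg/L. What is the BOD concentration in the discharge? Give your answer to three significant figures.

Mass balance: 7750·1.600 + 1460·Cₑ = 9210·5.380
→ Cₑ = (9210·5.380 − 7750·1.600) / 1460 = 25.45 mg/L.

25.4 mg/L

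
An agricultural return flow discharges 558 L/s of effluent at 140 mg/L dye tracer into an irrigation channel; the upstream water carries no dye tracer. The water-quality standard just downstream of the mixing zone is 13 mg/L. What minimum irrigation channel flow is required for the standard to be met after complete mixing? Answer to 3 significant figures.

5450 L/s

Set C_mix = 13: (Q·0 + 558.0·140.0) / (Q + 558.0) = 13
→ Q = 558.0·(140.0 − 13)/(13 − 0) = 5451 L/s.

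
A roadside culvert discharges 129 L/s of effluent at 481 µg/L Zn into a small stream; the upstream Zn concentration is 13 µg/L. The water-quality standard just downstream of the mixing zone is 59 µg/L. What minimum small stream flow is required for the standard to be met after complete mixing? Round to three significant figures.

Set C_mix = 59: (Q·13.00 + 129.0·481.0) / (Q + 129.0) = 59
→ Q = 129.0·(481.0 − 59)/(59 − 13.00) = 1183 L/s.

1180 L/s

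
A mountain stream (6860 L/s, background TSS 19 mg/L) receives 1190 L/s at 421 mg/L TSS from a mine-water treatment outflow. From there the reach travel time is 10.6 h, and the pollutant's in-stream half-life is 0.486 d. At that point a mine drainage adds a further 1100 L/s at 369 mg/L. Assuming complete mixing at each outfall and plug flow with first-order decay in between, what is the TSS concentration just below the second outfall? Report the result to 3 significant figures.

Mixed concentration C = ΣQC/ΣQ = (6860·19.00 + 1190·421.0) / 8050 = 631300/8050 = 78.43 mg/L; combined flow 8050 L/s.
Half-life 0.486 d → k = ln 2 / 0.486 = 1.426 d⁻¹.
After decay, C = 78.43 × e^(−kt) = 78.43 × 0.5326 = 41.77 mg/L.
At the second outfall, C = (8050·41.77 + 1100·369.0) / (8050 + 1100) = 81.11 mg/L.

81.1 mg/L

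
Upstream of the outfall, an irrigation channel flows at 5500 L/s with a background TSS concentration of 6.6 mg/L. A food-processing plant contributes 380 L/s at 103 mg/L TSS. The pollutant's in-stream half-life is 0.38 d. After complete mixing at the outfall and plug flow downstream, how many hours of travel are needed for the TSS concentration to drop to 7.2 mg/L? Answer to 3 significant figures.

7.60 h

After mixing, C = (5500·6.600 + 380.0·103.0) / 5880 = 75440/5880 = 12.83 mg/L.
Half-life 0.38 d → k = ln 2 / 0.38 = 1.824 d⁻¹.
12.83·exp(−k·t) = 7.2 → t = ln(12.83/7.2)/k = 27360 s = 7.601 h.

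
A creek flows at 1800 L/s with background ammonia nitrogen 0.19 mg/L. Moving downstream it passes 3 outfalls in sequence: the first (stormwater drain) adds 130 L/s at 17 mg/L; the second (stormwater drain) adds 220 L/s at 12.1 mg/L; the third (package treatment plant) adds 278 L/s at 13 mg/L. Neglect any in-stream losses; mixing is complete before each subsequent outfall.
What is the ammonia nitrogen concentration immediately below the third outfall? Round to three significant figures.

3.64 mg/L

Below outfall 1: Q → 1930 L/s, C = (1800·0.1900 + 130.0·17.00)/1930 = 1.322 mg/L.
Below outfall 2: Q → 2150 L/s, C = (1930·1.322 + 220.0·12.10)/2150 = 2.425 mg/L.
Below outfall 3: Q → 2428 L/s, C = (2150·2.425 + 278.0·13.00)/2428 = 3.636 mg/L.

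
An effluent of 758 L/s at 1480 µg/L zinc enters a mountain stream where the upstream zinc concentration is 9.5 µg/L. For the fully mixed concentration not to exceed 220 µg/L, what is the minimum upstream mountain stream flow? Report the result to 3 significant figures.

Set C_mix = 220: (Q·9.500 + 758.0·1480) / (Q + 758.0) = 220
→ Q = 758.0·(1480 − 220)/(220 − 9.500) = 4537 L/s.

4540 L/s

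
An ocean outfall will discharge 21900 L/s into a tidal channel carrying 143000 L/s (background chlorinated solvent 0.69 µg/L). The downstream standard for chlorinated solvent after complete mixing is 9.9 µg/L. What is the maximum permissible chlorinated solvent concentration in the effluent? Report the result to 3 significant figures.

70.0 µg/L

At the limit, (Qr·Cr + Qe·Cₑ)/(Qr + Qe) = 9.9:
Cₑ = (164900·9.9 − 143000·0.6900) / 21900 = 70.04 µg/L.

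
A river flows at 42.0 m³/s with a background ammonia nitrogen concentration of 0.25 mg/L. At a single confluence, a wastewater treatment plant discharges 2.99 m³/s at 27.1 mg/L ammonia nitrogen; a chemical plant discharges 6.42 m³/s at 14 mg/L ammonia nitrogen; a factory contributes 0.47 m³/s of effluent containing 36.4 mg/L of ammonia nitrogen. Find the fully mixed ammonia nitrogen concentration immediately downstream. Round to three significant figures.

Conservation of mass: C = (42.00·0.2500 + 2.990·27.10 + 6.420·14.00 + 0.4700·36.40) / 51.88 = 198.5/51.88 = 3.826 mg/L.

3.83 mg/L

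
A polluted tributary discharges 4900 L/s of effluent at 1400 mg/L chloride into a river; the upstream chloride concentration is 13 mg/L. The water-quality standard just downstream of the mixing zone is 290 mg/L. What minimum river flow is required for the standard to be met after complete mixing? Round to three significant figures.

19600 L/s

Set C_mix = 290: (Q·13.00 + 4900·1400) / (Q + 4900) = 290
→ Q = 4900·(1400 − 290)/(290 − 13.00) = 19640 L/s.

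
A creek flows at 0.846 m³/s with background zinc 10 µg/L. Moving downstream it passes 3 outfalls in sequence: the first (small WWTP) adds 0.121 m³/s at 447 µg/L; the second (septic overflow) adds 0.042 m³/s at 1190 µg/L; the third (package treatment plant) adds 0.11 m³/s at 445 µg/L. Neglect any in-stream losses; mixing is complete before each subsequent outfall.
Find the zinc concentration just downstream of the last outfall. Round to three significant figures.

144 µg/L

Outfall 1: combined Q = 0.9670 m³/s; C = (0.8460·10.00 + 0.1210·447.0)/0.9670 = 64.68 µg/L.
Outfall 2: combined Q = 1.009 m³/s; C = (0.9670·64.68 + 0.04200·1190)/1.009 = 111.5 µg/L.
Outfall 3: combined Q = 1.119 m³/s; C = (1.009·111.5 + 0.1100·445.0)/1.119 = 144.3 µg/L.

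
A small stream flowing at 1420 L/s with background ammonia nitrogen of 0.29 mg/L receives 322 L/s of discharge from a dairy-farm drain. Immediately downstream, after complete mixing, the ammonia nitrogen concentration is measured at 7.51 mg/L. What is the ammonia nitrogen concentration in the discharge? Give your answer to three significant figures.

Mass balance: 1420·0.2900 + 322.0·Cₑ = 1742·7.510
→ Cₑ = (1742·7.510 − 1420·0.2900) / 322.0 = 39.35 mg/L.

39.3 mg/L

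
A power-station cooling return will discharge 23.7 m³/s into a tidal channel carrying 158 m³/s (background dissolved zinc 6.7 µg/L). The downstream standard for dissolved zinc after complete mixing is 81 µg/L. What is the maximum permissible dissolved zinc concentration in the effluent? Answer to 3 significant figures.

576 µg/L

At the limit, (Qr·Cr + Qe·Cₑ)/(Qr + Qe) = 81:
Cₑ = (181.7·81 − 158.0·6.700) / 23.70 = 576.3 µg/L.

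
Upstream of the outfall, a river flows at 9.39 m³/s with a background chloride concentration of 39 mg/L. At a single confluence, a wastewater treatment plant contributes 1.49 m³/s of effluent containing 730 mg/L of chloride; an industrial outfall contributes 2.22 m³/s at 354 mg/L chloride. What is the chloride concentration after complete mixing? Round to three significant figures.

Mass balance: C = (9.390·39.00 + 1.490·730.0 + 2.220·354.0) / 13.10 = 2240/13.10 = 171.0 mg/L.

171 mg/L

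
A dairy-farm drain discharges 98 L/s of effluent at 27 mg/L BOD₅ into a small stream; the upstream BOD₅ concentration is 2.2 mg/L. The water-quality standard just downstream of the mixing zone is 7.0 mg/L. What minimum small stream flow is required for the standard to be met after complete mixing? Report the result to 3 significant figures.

408 L/s

Set C_mix = 7.0: (Q·2.200 + 98.00·27.00) / (Q + 98.00) = 7.0
→ Q = 98.00·(27.00 − 7.0)/(7.0 − 2.200) = 408.3 L/s.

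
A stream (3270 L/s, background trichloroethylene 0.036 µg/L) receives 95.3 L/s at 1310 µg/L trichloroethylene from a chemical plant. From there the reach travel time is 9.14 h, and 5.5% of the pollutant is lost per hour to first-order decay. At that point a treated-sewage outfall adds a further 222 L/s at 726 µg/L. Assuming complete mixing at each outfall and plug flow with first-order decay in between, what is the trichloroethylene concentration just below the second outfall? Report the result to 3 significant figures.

Mixed concentration C = ΣQC/ΣQ = (3270·0.03600 + 95.30·1310) / 3365 = 125000/3365 = 37.13 µg/L; combined flow 3365 L/s.
5.5%/h lost → k = −ln(1 − 0.055) = 0.05657 h⁻¹.
Decay over the reach: 37.13·exp(−kt) = 37.13·0.5963 = 22.14 µg/L.
Second outfall: C = (3365·22.14 + 222.0·726.0)/3587 = 65.70 µg/L.

65.7 µg/L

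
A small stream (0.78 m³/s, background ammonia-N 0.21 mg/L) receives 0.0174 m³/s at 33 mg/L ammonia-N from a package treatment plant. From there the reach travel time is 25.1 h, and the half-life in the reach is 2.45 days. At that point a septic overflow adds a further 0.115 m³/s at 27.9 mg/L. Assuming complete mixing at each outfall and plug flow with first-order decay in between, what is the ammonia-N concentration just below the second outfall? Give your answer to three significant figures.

Conservation of mass: C = (0.7800·0.2100 + 0.01740·33.00) / 0.7974 = 0.7380/0.7974 = 0.9255 mg/L; combined flow 0.7974 m³/s.
Half-life 2.45 d → k = ln 2 / 2.45 = 0.2829 d⁻¹.
Applying C = C₀e^(−kt): 0.9255 × 0.7439 = 0.6885 mg/L.
Second outfall: C = (0.7974·0.6885 + 0.1150·27.90)/0.9124 = 4.118 mg/L.

4.12 mg/L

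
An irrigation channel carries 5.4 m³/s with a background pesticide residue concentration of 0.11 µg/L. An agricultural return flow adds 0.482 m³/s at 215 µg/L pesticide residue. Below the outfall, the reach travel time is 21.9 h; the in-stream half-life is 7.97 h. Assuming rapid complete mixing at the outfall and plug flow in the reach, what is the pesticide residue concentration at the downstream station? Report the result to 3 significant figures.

2.64 µg/L

Flow-weighted average: C = (5.400·0.1100 + 0.4820·215.0) / 5.882 = 104.2/5.882 = 17.72 µg/L.
Half-life 7.97 h → k = ln 2 / 7.97 = 0.08697 h⁻¹ = 2.087 d⁻¹.
Applying C = C₀e^(−kt): 17.72 × 0.1489 = 2.638 µg/L.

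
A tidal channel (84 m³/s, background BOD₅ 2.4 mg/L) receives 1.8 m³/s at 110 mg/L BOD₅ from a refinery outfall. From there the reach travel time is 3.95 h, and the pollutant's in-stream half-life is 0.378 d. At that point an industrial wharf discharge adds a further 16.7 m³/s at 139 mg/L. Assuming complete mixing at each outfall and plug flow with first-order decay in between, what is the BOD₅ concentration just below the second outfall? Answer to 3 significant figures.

25.5 mg/L

Mixed concentration C = ΣQC/ΣQ = (84.00·2.400 + 1.800·110.0) / 85.80 = 399.6/85.80 = 4.657 mg/L; combined flow 85.80 m³/s.
Half-life 0.378 d → k = ln 2 / 0.378 = 1.834 d⁻¹.
Applying C = C₀e^(−kt): 4.657 × 0.7395 = 3.444 mg/L.
At the second outfall, C = (85.80·3.444 + 16.70·139.0) / (85.80 + 16.70) = 25.53 mg/L.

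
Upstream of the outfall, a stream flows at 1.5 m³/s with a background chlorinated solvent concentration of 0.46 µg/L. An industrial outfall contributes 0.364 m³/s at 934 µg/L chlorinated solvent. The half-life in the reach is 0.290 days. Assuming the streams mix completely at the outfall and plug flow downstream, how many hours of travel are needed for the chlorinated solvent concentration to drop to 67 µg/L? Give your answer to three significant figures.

After mixing, C = (1.500·0.4600 + 0.3640·934.0) / 1.864 = 340.7/1.864 = 182.8 µg/L.
Half-life 0.290 d → k = ln 2 / 0.290 = 2.390 d⁻¹.
182.8·exp(−k·t) = 67 → t = ln(182.8/67)/k = 36270 s = 10.08 h.

10.1 h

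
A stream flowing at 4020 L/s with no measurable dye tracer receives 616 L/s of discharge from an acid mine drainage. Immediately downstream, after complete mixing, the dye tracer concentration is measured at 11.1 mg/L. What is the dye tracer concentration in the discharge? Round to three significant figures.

83.5 mg/L

Mass balance: 4020·0 + 616.0·Cₑ = 4636·11.10
→ Cₑ = (4636·11.10 − 4020·0) / 616.0 = 83.54 mg/L.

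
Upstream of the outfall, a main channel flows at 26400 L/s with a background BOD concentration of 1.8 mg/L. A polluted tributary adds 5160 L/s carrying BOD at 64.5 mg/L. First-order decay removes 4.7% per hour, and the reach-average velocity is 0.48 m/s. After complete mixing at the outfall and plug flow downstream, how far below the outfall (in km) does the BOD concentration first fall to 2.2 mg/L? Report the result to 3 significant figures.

Mass balance: C = (26400·1.800 + 5160·64.50) / 31560 = 380300/31560 = 12.05 mg/L.
4.7%/h lost → k = −ln(1 − 0.047) = 0.04814 h⁻¹.
Set 12.05·exp(−k·t) = 2.2 → t = ln(12.05/2.2)/k = 127200 s = 35.33 h.
Distance = v·t = 0.48·127200 = 61050 m = 61.05 km.

61.0 km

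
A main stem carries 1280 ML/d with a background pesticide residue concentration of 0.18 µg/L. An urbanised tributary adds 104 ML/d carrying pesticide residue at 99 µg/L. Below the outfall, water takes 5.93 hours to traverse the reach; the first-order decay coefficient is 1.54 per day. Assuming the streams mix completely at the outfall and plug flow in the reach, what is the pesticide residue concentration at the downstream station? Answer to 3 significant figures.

5.20 µg/L

After mixing, C = (1280·0.1800 + 104.0·99.00) / 1384 = 10530/1384 = 7.606 µg/L.
After decay, C = 7.606 × e^(−kt) = 7.606 × 0.6835 = 5.199 µg/L.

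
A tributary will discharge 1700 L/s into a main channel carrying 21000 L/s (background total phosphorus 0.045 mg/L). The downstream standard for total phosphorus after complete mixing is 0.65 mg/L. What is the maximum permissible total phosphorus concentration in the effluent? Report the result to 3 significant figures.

8.12 mg/L

At the limit, (Qr·Cr + Qe·Cₑ)/(Qr + Qe) = 0.65:
Cₑ = (22700·0.65 − 21000·0.04500) / 1700 = 8.124 mg/L.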